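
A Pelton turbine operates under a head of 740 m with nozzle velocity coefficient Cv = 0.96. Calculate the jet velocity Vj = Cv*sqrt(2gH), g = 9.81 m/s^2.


Vj = 0.96 * sqrt(2*9.81*740) = 115.6742 m/s


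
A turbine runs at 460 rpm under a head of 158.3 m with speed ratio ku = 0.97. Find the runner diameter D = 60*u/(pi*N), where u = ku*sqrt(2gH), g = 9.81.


u = 0.97 * sqrt(2*9.81*158.3) = 54.0582 m/s
D = 60 * 54.0582 / (pi * 460) = 2.2444 m


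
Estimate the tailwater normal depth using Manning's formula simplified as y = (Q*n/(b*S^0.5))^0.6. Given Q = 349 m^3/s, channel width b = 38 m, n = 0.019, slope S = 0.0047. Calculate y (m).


y = (349 * 0.019 / (38 * 0.0047^0.5))^0.6 = 1.7517 m


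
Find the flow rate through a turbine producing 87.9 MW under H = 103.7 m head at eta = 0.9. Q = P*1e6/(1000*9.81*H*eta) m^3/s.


Q = 87.9 * 1e6 / (1000 * 9.81 * 103.7 * 0.9) = 96.0061 m^3/s


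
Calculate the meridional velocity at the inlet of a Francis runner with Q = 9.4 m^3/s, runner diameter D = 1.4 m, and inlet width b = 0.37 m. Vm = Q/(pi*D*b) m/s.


Vm = 9.4 / (pi * 1.4 * 0.37) = 5.7763 m/s


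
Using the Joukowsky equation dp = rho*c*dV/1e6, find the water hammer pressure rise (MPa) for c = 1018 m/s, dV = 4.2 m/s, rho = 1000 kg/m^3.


dp = 1000 * 1018 * 4.2 / 1e6 = 4.2756 MPa


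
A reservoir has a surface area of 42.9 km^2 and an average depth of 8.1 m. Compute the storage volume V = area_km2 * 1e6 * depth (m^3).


V = 42.9 * 1e6 * 8.1 = 3.4749e+08 m^3


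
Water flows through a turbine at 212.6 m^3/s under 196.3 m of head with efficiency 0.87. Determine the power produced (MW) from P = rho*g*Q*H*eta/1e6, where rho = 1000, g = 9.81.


P = 1000 * 9.81 * 212.6 * 196.3 * 0.87 / 1e6 = 356.1819 MW


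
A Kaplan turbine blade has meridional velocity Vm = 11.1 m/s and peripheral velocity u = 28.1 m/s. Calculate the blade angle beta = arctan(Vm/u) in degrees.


beta = arctan(11.1 / 28.1) = 21.5549 degrees


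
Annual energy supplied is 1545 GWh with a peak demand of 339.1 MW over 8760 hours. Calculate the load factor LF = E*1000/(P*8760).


LF = 1545 * 1000 / (339.1 * 8760) = 0.5201


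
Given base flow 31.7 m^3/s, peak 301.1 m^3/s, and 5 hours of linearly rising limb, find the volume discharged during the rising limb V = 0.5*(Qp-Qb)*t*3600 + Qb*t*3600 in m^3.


V = 0.5*(301.1 - 31.7)*5*3600 + 31.7*5*3600 = 2.9952e+06 m^3


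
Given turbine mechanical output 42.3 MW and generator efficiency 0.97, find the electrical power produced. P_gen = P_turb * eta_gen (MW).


P_gen = 42.3 * 0.97 = 41.0310 MW


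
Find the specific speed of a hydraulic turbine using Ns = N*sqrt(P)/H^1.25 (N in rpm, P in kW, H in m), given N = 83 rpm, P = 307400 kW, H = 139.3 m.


Ns = 83 * 307400^0.5 / 139.3^1.25 = 96.1593


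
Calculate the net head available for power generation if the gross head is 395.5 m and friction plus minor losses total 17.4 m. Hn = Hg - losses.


Hn = 395.5 - 17.4 = 378.1000 m


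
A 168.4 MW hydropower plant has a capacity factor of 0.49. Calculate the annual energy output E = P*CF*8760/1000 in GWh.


E = 168.4 * 0.49 * 8760 / 1000 = 722.8402 GWh


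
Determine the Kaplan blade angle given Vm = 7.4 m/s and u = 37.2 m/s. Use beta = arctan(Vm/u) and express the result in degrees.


beta = arctan(7.4 / 37.2) = 11.2507 degrees


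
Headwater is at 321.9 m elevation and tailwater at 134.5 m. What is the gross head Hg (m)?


Hg = 321.9 - 134.5 = 187.4000 m


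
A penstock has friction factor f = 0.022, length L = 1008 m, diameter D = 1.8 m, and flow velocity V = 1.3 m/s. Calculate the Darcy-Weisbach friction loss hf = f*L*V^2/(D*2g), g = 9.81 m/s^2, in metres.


hf = 0.022 * 1008 * 1.3^2 / (1.8 * 2 * 9.81) = 1.0612 m


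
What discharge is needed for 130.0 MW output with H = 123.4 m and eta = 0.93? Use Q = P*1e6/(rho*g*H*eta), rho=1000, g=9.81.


Q = 130.0 * 1e6 / (1000 * 9.81 * 123.4 * 0.93) = 115.4719 m^3/s


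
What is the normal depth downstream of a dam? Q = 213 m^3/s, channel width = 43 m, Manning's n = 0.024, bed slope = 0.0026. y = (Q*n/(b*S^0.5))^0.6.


y = (213 * 0.024 / (43 * 0.0026^0.5))^0.6 = 1.6618 m


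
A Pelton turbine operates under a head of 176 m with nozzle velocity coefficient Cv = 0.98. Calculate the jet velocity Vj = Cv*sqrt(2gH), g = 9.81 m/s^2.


Vj = 0.98 * sqrt(2*9.81*176) = 57.5880 m/s


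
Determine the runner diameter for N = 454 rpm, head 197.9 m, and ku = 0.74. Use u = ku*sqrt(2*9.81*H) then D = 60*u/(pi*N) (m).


u = 0.74 * sqrt(2*9.81*197.9) = 46.1110 m/s
D = 60 * 46.1110 / (pi * 454) = 1.9398 m


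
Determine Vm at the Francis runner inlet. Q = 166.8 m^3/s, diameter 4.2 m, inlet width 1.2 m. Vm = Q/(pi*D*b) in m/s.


Vm = 166.8 / (pi * 4.2 * 1.2) = 10.5345 m/s


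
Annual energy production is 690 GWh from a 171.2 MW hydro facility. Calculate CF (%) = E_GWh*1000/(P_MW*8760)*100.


CF = 690 * 1000 / (171.2 * 8760) * 100 = 46.0088 %


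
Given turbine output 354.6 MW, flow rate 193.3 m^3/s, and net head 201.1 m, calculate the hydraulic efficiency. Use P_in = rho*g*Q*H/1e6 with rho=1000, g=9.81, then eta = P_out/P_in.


P_in = 1000 * 9.81 * 193.3 * 201.1 / 1e6 = 381.3405 MW
eta = 354.6 / 381.3405 = 0.9299


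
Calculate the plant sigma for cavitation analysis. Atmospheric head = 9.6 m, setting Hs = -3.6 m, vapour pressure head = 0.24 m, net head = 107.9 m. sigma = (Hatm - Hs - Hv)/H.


sigma = (9.6 - (-3.6) - 0.24) / 107.9 = 0.1201


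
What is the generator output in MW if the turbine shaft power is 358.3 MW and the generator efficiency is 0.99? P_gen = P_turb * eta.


P_gen = 358.3 * 0.99 = 354.7170 MW


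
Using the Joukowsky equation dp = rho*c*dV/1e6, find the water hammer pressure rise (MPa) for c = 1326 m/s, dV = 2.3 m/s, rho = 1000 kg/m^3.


dp = 1000 * 1326 * 2.3 / 1e6 = 3.0498 MPa


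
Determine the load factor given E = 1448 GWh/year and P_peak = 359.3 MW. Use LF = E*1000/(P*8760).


LF = 1448 * 1000 / (359.3 * 8760) = 0.4601


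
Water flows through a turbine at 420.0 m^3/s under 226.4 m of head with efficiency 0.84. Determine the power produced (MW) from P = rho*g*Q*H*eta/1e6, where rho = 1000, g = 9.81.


P = 1000 * 9.81 * 420.0 * 226.4 * 0.84 / 1e6 = 783.5632 MW


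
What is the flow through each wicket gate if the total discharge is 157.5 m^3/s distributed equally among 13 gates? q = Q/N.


q = 157.5 / 13 = 12.1154 m^3/s


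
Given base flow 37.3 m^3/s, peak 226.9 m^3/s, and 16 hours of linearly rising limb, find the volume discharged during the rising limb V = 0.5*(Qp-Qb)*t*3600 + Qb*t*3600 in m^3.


V = 0.5*(226.9 - 37.3)*16*3600 + 37.3*16*3600 = 7.6090e+06 m^3


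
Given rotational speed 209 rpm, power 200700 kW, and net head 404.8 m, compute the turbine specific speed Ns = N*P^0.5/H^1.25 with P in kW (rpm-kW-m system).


Ns = 209 * 200700^0.5 / 404.8^1.25 = 51.5667


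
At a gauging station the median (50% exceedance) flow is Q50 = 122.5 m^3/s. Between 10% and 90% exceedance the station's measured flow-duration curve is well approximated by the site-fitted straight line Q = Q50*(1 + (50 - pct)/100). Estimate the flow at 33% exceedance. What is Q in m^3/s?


Q = 122.5 * (1 + (50 - 33)/100) = 143.3250 m^3/s


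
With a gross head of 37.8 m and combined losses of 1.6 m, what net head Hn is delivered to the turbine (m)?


Hn = 37.8 - 1.6 = 36.2000 m


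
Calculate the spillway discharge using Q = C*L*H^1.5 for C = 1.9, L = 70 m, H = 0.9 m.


Q = 1.9 * 70 * 0.9^1.5 = 113.5574 m^3/s


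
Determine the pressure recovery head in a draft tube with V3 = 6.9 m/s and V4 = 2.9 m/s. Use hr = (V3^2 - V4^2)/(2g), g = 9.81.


hr = (6.9^2 - 2.9^2) / (2*9.81) = 1.9980 m


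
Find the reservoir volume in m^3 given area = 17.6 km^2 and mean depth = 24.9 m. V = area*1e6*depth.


V = 17.6 * 1e6 * 24.9 = 4.3824e+08 m^3


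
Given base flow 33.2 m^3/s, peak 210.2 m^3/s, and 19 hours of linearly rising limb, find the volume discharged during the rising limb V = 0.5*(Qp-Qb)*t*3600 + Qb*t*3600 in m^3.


V = 0.5*(210.2 - 33.2)*19*3600 + 33.2*19*3600 = 8.3243e+06 m^3


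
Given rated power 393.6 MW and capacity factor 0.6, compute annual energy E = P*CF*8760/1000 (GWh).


E = 393.6 * 0.6 * 8760 / 1000 = 2068.7616 GWh


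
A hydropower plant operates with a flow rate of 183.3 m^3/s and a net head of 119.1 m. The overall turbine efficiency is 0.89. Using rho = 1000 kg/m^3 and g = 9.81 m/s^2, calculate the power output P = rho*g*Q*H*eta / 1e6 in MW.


P = 1000 * 9.81 * 183.3 * 119.1 * 0.89 / 1e6 = 190.6045 MW


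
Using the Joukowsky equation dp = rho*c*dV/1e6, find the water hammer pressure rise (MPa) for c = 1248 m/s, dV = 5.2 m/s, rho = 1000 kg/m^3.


dp = 1000 * 1248 * 5.2 / 1e6 = 6.4896 MPa


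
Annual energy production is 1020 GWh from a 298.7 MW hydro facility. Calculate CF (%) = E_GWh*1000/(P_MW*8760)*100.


CF = 1020 * 1000 / (298.7 * 8760) * 100 = 38.9817 %


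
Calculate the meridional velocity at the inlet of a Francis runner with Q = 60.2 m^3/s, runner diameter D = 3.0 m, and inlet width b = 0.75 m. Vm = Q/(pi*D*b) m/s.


Vm = 60.2 / (pi * 3.0 * 0.75) = 8.5166 m/s


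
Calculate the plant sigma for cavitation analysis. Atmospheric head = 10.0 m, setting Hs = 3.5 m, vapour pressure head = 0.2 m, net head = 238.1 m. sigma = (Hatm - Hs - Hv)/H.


sigma = (10.0 - 3.5 - 0.2) / 238.1 = 0.0265


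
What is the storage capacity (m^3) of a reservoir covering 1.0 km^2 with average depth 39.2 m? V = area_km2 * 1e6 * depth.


V = 1.0 * 1e6 * 39.2 = 3.9200e+07 m^3


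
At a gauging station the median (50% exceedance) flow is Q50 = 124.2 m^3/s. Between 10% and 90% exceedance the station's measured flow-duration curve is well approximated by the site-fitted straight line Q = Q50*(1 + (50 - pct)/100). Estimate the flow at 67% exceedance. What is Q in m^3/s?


Q = 124.2 * (1 + (50 - 67)/100) = 103.0860 m^3/s


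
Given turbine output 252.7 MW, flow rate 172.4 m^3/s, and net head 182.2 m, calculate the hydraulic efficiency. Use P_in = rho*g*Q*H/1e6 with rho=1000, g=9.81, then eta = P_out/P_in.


P_in = 1000 * 9.81 * 172.4 * 182.2 / 1e6 = 308.1447 MW
eta = 252.7 / 308.1447 = 0.8201


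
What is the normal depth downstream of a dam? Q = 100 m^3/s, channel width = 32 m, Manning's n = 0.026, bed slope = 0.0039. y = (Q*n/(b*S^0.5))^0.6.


y = (100 * 0.026 / (32 * 0.0039^0.5))^0.6 = 1.1710 m


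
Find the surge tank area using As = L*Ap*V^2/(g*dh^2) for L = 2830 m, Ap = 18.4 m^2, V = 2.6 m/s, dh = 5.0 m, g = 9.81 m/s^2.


As = 2830 * 18.4 * 2.6^2 / (9.81 * 5.0^2) = 1435.2975 m^2


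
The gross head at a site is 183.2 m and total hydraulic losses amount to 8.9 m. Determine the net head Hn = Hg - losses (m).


Hn = 183.2 - 8.9 = 174.3000 m


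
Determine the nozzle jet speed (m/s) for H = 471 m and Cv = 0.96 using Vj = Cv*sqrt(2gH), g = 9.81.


Vj = 0.96 * sqrt(2*9.81*471) = 92.2850 m/s


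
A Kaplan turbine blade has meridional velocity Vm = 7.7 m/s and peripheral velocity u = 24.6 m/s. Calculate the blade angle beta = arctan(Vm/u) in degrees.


beta = arctan(7.7 / 24.6) = 17.3805 degrees


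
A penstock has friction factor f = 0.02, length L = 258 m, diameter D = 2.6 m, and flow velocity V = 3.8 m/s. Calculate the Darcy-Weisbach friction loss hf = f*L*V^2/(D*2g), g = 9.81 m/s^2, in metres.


hf = 0.02 * 258 * 3.8^2 / (2.6 * 2 * 9.81) = 1.4606 m


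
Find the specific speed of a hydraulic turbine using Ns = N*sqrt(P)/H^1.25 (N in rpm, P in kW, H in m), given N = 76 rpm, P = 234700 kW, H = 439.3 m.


Ns = 76 * 234700^0.5 / 439.3^1.25 = 18.3071


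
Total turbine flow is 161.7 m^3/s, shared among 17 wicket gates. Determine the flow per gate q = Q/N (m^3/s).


q = 161.7 / 17 = 9.5118 m^3/s


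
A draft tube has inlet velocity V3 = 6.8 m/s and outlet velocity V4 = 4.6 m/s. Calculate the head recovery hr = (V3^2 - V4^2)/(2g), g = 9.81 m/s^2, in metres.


hr = (6.8^2 - 4.6^2) / (2*9.81) = 1.2783 m


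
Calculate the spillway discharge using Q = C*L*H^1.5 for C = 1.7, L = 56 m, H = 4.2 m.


Q = 1.7 * 56 * 4.2^1.5 = 819.4282 m^3/s


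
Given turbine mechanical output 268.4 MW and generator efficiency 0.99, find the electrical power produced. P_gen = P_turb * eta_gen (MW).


P_gen = 268.4 * 0.99 = 265.7160 MW


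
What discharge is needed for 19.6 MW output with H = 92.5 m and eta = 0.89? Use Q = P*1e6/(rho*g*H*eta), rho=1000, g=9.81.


Q = 19.6 * 1e6 / (1000 * 9.81 * 92.5 * 0.89) = 24.2692 m^3/s


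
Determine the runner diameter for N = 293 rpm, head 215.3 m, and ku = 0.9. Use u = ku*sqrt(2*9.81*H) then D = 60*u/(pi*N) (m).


u = 0.9 * sqrt(2*9.81*215.3) = 58.4944 m/s
D = 60 * 58.4944 / (pi * 293) = 3.8128 m


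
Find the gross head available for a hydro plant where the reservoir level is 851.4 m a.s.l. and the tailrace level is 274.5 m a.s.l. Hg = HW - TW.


Hg = 851.4 - 274.5 = 576.9000 m


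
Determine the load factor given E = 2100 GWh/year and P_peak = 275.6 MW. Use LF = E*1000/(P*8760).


LF = 2100 * 1000 / (275.6 * 8760) = 0.8698


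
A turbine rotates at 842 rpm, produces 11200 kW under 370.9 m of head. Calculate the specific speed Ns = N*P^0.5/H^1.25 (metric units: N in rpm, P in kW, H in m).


Ns = 842 * 11200^0.5 / 370.9^1.25 = 54.7457


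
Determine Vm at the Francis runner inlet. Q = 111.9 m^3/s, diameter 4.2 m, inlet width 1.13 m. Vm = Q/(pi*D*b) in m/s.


Vm = 111.9 / (pi * 4.2 * 1.13) = 7.5050 m/s


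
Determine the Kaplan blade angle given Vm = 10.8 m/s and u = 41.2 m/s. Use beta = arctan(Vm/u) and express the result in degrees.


beta = arctan(10.8 / 41.2) = 14.6888 degrees


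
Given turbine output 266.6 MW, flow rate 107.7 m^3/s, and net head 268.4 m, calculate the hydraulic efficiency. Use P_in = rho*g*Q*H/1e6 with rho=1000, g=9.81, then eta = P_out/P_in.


P_in = 1000 * 9.81 * 107.7 * 268.4 / 1e6 = 283.5745 MW
eta = 266.6 / 283.5745 = 0.9401


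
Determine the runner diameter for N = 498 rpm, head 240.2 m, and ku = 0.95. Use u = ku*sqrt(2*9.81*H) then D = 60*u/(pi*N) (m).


u = 0.95 * sqrt(2*9.81*240.2) = 65.2168 m/s
D = 60 * 65.2168 / (pi * 498) = 2.5011 m


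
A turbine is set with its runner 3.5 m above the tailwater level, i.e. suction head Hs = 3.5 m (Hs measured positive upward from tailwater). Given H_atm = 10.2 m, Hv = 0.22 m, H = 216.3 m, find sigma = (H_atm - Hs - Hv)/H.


sigma = (10.2 - 3.5 - 0.22) / 216.3 = 0.0300


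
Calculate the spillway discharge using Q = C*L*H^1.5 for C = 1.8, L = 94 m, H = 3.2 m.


Q = 1.8 * 94 * 3.2^1.5 = 968.5573 m^3/s


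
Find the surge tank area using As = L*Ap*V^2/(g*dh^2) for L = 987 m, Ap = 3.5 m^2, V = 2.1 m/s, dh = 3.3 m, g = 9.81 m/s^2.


As = 987 * 3.5 * 2.1^2 / (9.81 * 3.3^2) = 142.6024 m^2


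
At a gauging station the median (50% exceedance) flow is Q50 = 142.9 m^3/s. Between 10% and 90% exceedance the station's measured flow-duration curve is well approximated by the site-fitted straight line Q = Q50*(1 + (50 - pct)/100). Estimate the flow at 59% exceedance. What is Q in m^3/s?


Q = 142.9 * (1 + (50 - 59)/100) = 130.0390 m^3/s


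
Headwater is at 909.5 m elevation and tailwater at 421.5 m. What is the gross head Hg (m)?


Hg = 909.5 - 421.5 = 488.0000 m


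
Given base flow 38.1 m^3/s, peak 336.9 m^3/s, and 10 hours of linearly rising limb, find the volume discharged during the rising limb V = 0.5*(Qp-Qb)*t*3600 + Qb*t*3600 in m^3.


V = 0.5*(336.9 - 38.1)*10*3600 + 38.1*10*3600 = 6.7500e+06 m^3


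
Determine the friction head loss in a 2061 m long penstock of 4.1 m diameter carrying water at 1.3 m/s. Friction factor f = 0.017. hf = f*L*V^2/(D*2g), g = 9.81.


hf = 0.017 * 2061 * 1.3^2 / (4.1 * 2 * 9.81) = 0.7361 m


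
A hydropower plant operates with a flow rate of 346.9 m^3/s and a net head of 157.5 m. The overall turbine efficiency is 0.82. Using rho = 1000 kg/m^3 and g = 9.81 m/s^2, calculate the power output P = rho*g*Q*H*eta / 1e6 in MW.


P = 1000 * 9.81 * 346.9 * 157.5 * 0.82 / 1e6 = 439.5089 MW


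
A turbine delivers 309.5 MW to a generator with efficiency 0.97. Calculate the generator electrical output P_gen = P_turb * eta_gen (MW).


P_gen = 309.5 * 0.97 = 300.2150 MW


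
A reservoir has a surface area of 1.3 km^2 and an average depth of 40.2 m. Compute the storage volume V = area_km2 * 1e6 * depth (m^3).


V = 1.3 * 1e6 * 40.2 = 5.2260e+07 m^3


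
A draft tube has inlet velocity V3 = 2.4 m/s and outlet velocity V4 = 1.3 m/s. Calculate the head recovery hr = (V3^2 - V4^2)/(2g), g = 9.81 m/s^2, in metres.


hr = (2.4^2 - 1.3^2) / (2*9.81) = 0.2074 m


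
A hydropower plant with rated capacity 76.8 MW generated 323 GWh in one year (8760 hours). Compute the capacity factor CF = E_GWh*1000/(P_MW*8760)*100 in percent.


CF = 323 * 1000 / (76.8 * 8760) * 100 = 48.0106 %


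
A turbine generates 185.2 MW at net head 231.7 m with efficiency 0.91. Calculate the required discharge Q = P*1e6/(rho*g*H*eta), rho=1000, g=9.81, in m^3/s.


Q = 185.2 * 1e6 / (1000 * 9.81 * 231.7 * 0.91) = 89.5374 m^3/s


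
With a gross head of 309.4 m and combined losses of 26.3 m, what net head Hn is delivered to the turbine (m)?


Hn = 309.4 - 26.3 = 283.1000 m


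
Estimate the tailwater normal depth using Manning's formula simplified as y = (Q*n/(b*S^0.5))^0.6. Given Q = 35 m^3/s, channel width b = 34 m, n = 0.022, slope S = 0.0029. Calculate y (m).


y = (35 * 0.022 / (34 * 0.0029^0.5))^0.6 = 0.5947 m


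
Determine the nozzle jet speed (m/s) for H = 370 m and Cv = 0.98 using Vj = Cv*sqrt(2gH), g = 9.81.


Vj = 0.98 * sqrt(2*9.81*370) = 83.4981 m/s


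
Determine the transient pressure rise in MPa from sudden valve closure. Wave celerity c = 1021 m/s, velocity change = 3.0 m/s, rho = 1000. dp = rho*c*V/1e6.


dp = 1000 * 1021 * 3.0 / 1e6 = 3.0630 MPa


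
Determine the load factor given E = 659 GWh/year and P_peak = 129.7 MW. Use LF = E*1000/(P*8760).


LF = 659 * 1000 / (129.7 * 8760) = 0.5800


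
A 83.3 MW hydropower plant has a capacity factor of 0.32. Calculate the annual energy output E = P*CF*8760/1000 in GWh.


E = 83.3 * 0.32 * 8760 / 1000 = 233.5066 GWh


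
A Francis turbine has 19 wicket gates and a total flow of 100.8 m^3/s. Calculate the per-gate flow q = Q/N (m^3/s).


q = 100.8 / 19 = 5.3053 m^3/s


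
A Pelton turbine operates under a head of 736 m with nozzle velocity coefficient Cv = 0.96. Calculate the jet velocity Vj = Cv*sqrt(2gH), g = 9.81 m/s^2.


Vj = 0.96 * sqrt(2*9.81*736) = 115.3612 m/s


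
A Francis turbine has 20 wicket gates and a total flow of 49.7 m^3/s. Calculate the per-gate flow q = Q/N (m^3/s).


q = 49.7 / 20 = 2.4850 m^3/s


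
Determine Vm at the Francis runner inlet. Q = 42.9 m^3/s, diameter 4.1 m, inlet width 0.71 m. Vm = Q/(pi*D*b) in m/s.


Vm = 42.9 / (pi * 4.1 * 0.71) = 4.6910 m/s


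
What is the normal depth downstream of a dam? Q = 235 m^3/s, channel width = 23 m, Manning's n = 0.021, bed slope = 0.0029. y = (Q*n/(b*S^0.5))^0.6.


y = (235 * 0.021 / (23 * 0.0029^0.5))^0.6 = 2.2920 m


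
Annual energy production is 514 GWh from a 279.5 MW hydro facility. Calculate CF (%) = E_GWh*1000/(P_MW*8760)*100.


CF = 514 * 1000 / (279.5 * 8760) * 100 = 20.9931 %


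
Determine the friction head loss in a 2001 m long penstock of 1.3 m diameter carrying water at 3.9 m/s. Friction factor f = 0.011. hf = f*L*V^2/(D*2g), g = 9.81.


hf = 0.011 * 2001 * 3.9^2 / (1.3 * 2 * 9.81) = 13.1258 m


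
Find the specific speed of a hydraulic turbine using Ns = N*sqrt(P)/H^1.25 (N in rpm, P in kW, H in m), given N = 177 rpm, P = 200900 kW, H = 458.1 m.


Ns = 177 * 200900^0.5 / 458.1^1.25 = 37.4337


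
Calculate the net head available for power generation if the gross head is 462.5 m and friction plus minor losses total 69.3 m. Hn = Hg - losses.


Hn = 462.5 - 69.3 = 393.2000 m


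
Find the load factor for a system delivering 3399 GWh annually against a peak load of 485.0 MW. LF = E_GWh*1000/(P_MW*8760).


LF = 3399 * 1000 / (485.0 * 8760) = 0.8000


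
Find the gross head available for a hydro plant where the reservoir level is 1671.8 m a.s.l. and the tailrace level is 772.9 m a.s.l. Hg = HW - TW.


Hg = 1671.8 - 772.9 = 898.9000 m


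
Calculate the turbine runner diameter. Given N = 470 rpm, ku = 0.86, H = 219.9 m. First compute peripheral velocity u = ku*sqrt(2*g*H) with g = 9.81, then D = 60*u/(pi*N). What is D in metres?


u = 0.86 * sqrt(2*9.81*219.9) = 56.4886 m/s
D = 60 * 56.4886 / (pi * 470) = 2.2954 m


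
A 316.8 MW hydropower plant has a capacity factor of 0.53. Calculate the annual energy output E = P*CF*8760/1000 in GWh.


E = 316.8 * 0.53 * 8760 / 1000 = 1470.8390 GWh


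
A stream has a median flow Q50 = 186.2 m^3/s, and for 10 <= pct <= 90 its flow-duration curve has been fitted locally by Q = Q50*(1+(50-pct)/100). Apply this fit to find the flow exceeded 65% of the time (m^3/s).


Q = 186.2 * (1 + (50 - 65)/100) = 158.2700 m^3/s


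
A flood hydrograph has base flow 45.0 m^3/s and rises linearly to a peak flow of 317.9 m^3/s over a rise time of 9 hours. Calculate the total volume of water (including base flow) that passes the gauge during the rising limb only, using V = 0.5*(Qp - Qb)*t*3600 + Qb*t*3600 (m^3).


V = 0.5*(317.9 - 45.0)*9*3600 + 45.0*9*3600 = 5.8790e+06 m^3


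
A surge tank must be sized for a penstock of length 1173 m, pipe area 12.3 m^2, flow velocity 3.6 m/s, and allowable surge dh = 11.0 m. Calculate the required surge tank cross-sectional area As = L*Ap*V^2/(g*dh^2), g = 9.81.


As = 1173 * 12.3 * 3.6^2 / (9.81 * 11.0^2) = 157.5265 m^2


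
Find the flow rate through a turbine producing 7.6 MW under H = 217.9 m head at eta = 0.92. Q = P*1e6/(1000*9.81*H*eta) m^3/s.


Q = 7.6 * 1e6 / (1000 * 9.81 * 217.9 * 0.92) = 3.8646 m^3/s


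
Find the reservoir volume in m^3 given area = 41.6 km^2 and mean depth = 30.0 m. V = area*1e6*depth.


V = 41.6 * 1e6 * 30.0 = 1.2480e+09 m^3


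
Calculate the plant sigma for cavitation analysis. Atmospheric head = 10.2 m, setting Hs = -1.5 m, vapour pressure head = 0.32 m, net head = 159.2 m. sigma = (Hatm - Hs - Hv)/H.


sigma = (10.2 - (-1.5) - 0.32) / 159.2 = 0.0715


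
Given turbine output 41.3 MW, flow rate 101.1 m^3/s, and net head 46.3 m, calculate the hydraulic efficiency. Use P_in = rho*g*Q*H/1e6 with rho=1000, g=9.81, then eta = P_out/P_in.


P_in = 1000 * 9.81 * 101.1 * 46.3 / 1e6 = 45.9199 MW
eta = 41.3 / 45.9199 = 0.8994


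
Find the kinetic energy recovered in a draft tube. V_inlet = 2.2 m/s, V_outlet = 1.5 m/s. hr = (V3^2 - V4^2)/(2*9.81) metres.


hr = (2.2^2 - 1.5^2) / (2*9.81) = 0.1320 m


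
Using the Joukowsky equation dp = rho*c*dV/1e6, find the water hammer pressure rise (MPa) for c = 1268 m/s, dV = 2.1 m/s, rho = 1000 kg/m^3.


dp = 1000 * 1268 * 2.1 / 1e6 = 2.6628 MPa


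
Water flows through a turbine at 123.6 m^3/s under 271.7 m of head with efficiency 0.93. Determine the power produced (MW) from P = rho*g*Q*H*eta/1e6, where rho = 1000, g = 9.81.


P = 1000 * 9.81 * 123.6 * 271.7 * 0.93 / 1e6 = 306.3798 MW


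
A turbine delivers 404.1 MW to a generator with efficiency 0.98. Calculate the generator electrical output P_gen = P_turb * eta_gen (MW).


P_gen = 404.1 * 0.98 = 396.0180 MW


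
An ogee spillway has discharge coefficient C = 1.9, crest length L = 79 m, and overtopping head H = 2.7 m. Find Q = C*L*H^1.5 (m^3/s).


Q = 1.9 * 79 * 2.7^1.5 = 665.9266 m^3/s


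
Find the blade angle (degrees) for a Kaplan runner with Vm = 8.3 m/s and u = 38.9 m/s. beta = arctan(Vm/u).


beta = arctan(8.3 / 38.9) = 12.0445 degrees


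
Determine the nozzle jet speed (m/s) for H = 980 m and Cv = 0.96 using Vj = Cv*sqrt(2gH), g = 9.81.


Vj = 0.96 * sqrt(2*9.81*980) = 133.1171 m/s


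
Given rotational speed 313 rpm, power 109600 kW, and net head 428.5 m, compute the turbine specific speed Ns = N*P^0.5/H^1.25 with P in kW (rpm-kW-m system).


Ns = 313 * 109600^0.5 / 428.5^1.25 = 53.1510


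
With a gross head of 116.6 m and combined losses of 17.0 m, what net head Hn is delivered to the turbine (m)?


Hn = 116.6 - 17.0 = 99.6000 m


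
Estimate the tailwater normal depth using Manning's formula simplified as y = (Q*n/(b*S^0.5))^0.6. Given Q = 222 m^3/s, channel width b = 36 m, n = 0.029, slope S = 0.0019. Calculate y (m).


y = (222 * 0.029 / (36 * 0.0019^0.5))^0.6 = 2.3326 m


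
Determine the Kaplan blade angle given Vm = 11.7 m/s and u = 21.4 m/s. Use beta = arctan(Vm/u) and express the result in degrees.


beta = arctan(11.7 / 21.4) = 28.6667 degrees


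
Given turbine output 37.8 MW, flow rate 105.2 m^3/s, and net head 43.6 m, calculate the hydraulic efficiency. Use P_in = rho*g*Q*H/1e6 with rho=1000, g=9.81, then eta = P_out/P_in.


P_in = 1000 * 9.81 * 105.2 * 43.6 / 1e6 = 44.9957 MW
eta = 37.8 / 44.9957 = 0.8401


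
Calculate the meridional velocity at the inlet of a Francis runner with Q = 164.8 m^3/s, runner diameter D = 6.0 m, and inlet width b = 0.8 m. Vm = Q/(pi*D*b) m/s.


Vm = 164.8 / (pi * 6.0 * 0.8) = 10.9286 m/s


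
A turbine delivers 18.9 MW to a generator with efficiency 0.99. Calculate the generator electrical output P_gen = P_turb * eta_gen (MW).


P_gen = 18.9 * 0.99 = 18.7110 MW


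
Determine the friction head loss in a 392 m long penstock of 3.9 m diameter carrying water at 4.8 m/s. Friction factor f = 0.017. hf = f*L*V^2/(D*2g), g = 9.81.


hf = 0.017 * 392 * 4.8^2 / (3.9 * 2 * 9.81) = 2.0066 m


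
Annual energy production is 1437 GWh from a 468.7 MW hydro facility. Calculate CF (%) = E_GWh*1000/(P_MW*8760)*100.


CF = 1437 * 1000 / (468.7 * 8760) * 100 = 34.9992 %


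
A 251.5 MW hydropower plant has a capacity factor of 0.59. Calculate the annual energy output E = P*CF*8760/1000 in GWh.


E = 251.5 * 0.59 * 8760 / 1000 = 1299.8526 GWh


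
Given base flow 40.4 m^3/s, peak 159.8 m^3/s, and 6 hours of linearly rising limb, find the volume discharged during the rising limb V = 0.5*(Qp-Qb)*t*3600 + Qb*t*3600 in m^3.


V = 0.5*(159.8 - 40.4)*6*3600 + 40.4*6*3600 = 2.1622e+06 m^3


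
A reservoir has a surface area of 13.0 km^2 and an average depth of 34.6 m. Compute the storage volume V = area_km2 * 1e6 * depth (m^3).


V = 13.0 * 1e6 * 34.6 = 4.4980e+08 m^3


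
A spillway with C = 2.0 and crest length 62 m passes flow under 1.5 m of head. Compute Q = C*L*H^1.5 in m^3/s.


Q = 2.0 * 62 * 1.5^1.5 = 227.8025 m^3/s


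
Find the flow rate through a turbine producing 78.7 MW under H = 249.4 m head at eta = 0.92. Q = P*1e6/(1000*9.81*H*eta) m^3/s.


Q = 78.7 * 1e6 / (1000 * 9.81 * 249.4 * 0.92) = 34.9640 m^3/s


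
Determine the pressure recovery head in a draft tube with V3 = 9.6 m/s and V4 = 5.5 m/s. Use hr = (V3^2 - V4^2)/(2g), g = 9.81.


hr = (9.6^2 - 5.5^2) / (2*9.81) = 3.1555 m


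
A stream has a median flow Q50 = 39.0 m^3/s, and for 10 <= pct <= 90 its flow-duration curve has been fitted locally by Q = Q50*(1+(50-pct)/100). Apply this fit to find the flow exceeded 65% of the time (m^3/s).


Q = 39.0 * (1 + (50 - 65)/100) = 33.1500 m^3/s


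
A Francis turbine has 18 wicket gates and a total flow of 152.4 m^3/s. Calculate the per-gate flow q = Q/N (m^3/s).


q = 152.4 / 18 = 8.4667 m^3/s


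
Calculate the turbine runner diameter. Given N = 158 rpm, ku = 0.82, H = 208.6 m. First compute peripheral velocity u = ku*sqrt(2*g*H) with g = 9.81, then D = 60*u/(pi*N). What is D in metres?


u = 0.82 * sqrt(2*9.81*208.6) = 52.4591 m/s
D = 60 * 52.4591 / (pi * 158) = 6.3411 m


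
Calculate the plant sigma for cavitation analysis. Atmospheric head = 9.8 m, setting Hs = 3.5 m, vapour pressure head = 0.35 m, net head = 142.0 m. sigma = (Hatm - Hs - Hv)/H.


sigma = (9.8 - 3.5 - 0.35) / 142.0 = 0.0419


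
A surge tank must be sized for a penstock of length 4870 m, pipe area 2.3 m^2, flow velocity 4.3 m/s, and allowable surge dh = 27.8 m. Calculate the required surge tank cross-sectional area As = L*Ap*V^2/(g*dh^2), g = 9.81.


As = 4870 * 2.3 * 4.3^2 / (9.81 * 27.8^2) = 27.3171 m^2


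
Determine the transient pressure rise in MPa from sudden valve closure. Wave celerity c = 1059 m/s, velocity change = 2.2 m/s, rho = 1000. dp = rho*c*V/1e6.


dp = 1000 * 1059 * 2.2 / 1e6 = 2.3298 MPa


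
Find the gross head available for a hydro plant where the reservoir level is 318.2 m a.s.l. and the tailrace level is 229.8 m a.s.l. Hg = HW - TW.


Hg = 318.2 - 229.8 = 88.4000 m


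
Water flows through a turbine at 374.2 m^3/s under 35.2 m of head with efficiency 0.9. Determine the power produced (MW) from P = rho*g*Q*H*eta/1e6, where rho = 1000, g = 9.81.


P = 1000 * 9.81 * 374.2 * 35.2 * 0.9 / 1e6 = 116.2942 MW


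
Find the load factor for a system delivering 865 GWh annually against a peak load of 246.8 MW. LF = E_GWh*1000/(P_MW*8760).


LF = 865 * 1000 / (246.8 * 8760) = 0.4001


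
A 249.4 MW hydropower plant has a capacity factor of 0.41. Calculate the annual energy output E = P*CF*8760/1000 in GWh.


E = 249.4 * 0.41 * 8760 / 1000 = 895.7450 GWh


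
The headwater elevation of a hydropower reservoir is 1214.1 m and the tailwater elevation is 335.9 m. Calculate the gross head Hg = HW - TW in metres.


Hg = 1214.1 - 335.9 = 878.2000 m


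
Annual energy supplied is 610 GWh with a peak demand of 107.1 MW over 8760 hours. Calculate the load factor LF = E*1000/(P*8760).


LF = 610 * 1000 / (107.1 * 8760) = 0.6502


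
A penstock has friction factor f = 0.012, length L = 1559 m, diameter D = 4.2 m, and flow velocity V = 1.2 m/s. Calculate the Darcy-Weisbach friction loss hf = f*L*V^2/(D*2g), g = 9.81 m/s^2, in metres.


hf = 0.012 * 1559 * 1.2^2 / (4.2 * 2 * 9.81) = 0.3269 m


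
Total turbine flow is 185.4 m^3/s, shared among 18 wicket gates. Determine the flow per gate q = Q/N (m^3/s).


q = 185.4 / 18 = 10.3000 m^3/s


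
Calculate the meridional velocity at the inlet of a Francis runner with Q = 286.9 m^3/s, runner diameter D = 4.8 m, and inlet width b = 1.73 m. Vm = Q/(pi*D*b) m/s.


Vm = 286.9 / (pi * 4.8 * 1.73) = 10.9975 m/s


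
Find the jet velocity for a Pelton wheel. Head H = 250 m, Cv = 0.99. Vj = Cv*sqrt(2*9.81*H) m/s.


Vj = 0.99 * sqrt(2*9.81*250) = 69.3353 m/s


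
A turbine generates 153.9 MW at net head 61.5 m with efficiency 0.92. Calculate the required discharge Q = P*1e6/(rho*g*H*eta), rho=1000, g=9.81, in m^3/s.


Q = 153.9 * 1e6 / (1000 * 9.81 * 61.5 * 0.92) = 277.2724 m^3/s


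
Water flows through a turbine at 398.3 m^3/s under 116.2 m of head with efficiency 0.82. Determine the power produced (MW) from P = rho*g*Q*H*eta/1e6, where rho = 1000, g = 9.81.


P = 1000 * 9.81 * 398.3 * 116.2 * 0.82 / 1e6 = 372.3054 MW


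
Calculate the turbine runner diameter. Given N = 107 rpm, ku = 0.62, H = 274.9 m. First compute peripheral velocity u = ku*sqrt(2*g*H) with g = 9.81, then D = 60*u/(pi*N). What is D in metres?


u = 0.62 * sqrt(2*9.81*274.9) = 45.5332 m/s
D = 60 * 45.5332 / (pi * 107) = 8.1273 m


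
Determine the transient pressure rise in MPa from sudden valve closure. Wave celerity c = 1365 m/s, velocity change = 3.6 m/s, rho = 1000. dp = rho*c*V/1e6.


dp = 1000 * 1365 * 3.6 / 1e6 = 4.9140 MPa


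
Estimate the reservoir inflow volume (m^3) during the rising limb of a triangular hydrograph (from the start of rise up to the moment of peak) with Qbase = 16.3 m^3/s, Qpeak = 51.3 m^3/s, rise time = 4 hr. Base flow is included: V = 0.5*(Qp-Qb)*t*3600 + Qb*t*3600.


V = 0.5*(51.3 - 16.3)*4*3600 + 16.3*4*3600 = 486720.0000 m^3


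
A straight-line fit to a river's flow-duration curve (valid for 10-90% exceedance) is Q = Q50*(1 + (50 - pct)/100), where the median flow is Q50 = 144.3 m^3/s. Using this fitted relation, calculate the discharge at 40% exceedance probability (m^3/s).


Q = 144.3 * (1 + (50 - 40)/100) = 158.7300 m^3/s


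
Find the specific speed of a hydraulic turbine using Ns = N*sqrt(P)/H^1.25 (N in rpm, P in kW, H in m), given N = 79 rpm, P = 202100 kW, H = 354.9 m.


Ns = 79 * 202100^0.5 / 354.9^1.25 = 23.0557


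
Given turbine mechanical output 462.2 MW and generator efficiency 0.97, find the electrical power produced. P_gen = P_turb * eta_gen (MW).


P_gen = 462.2 * 0.97 = 448.3340 MW


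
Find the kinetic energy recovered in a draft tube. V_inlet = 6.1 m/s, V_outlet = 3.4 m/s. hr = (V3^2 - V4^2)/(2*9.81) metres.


hr = (6.1^2 - 3.4^2) / (2*9.81) = 1.3073 m


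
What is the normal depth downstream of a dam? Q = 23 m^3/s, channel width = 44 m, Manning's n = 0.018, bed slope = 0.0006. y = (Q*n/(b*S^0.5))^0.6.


y = (23 * 0.018 / (44 * 0.0006^0.5))^0.6 = 0.5632 m


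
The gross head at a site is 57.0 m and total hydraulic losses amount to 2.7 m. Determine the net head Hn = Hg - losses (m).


Hn = 57.0 - 2.7 = 54.3000 m


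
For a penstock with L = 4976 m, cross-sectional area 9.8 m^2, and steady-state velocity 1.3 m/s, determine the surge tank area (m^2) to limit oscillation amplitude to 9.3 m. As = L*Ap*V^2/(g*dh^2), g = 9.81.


As = 4976 * 9.8 * 1.3^2 / (9.81 * 9.3^2) = 97.1311 m^2


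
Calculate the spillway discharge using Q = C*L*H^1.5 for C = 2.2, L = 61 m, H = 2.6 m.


Q = 2.2 * 61 * 2.6^1.5 = 562.6166 m^3/s


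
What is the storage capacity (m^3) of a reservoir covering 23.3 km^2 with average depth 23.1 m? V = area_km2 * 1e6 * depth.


V = 23.3 * 1e6 * 23.1 = 5.3823e+08 m^3


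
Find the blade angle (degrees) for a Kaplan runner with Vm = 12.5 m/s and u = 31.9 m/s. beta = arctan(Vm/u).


beta = arctan(12.5 / 31.9) = 21.3977 degrees


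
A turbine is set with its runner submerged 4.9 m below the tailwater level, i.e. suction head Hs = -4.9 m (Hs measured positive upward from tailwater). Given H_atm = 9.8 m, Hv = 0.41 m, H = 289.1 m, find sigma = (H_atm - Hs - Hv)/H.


sigma = (9.8 - (-4.9) - 0.41) / 289.1 = 0.0494


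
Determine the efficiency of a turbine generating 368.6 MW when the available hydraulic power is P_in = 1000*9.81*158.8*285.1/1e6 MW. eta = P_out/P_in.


P_in = 1000 * 9.81 * 158.8 * 285.1 / 1e6 = 444.1368 MW
eta = 368.6 / 444.1368 = 0.8299


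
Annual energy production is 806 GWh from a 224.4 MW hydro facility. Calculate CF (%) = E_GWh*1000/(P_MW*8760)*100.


CF = 806 * 1000 / (224.4 * 8760) * 100 = 41.0023 %


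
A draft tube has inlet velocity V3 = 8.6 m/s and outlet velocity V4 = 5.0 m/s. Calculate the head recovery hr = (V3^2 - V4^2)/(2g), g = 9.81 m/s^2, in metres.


hr = (8.6^2 - 5.0^2) / (2*9.81) = 2.4954 m


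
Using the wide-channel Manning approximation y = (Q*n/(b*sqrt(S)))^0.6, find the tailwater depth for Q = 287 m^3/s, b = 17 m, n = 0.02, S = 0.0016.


y = (287 * 0.02 / (17 * 0.0016^0.5))^0.6 = 3.5962 m


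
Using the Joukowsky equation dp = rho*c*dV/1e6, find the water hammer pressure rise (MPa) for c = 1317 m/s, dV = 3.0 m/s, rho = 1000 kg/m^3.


dp = 1000 * 1317 * 3.0 / 1e6 = 3.9510 MPa


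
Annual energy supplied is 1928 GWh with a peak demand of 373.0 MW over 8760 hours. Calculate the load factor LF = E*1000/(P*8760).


LF = 1928 * 1000 / (373.0 * 8760) = 0.5901


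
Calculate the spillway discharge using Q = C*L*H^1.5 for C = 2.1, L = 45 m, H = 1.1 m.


Q = 2.1 * 45 * 1.1^1.5 = 109.0237 m^3/s


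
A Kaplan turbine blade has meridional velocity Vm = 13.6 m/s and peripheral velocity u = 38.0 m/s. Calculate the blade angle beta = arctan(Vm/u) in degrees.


beta = arctan(13.6 / 38.0) = 19.6920 degrees


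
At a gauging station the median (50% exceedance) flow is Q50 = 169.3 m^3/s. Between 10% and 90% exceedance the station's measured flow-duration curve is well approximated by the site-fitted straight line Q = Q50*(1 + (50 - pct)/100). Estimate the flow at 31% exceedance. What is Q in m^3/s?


Q = 169.3 * (1 + (50 - 31)/100) = 201.4670 m^3/s


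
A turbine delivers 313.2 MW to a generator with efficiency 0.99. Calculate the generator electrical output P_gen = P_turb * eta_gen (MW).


P_gen = 313.2 * 0.99 = 310.0680 MW


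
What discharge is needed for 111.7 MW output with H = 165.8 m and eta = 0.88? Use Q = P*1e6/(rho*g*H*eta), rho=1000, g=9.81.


Q = 111.7 * 1e6 / (1000 * 9.81 * 165.8 * 0.88) = 78.0399 m^3/s


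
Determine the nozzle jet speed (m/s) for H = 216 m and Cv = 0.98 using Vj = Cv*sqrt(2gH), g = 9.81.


Vj = 0.98 * sqrt(2*9.81*216) = 63.7973 m/s


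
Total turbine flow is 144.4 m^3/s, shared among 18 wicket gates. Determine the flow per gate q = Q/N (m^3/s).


q = 144.4 / 18 = 8.0222 m^3/s


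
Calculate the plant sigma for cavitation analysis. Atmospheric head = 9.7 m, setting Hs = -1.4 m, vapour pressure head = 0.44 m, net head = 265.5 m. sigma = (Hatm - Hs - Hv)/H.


sigma = (9.7 - (-1.4) - 0.44) / 265.5 = 0.0402


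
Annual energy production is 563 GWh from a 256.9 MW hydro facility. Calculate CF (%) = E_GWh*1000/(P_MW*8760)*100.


CF = 563 * 1000 / (256.9 * 8760) * 100 = 25.0173 %


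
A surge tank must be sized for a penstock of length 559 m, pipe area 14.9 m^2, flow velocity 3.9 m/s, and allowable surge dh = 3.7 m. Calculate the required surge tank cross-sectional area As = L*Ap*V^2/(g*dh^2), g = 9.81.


As = 559 * 14.9 * 3.9^2 / (9.81 * 3.7^2) = 943.3109 m^2


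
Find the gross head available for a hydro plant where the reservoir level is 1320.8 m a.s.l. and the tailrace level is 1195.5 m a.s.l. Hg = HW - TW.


Hg = 1320.8 - 1195.5 = 125.3000 m


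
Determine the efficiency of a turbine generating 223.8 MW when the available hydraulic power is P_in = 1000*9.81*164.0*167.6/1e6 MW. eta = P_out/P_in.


P_in = 1000 * 9.81 * 164.0 * 167.6 / 1e6 = 269.6416 MW
eta = 223.8 / 269.6416 = 0.8300


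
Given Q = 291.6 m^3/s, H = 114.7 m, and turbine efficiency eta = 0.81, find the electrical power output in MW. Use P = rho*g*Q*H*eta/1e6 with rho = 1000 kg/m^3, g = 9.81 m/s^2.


P = 1000 * 9.81 * 291.6 * 114.7 * 0.81 / 1e6 = 265.7694 MW


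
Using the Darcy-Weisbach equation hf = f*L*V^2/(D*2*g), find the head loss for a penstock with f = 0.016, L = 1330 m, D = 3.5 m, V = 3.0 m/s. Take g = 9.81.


hf = 0.016 * 1330 * 3.0^2 / (3.5 * 2 * 9.81) = 2.7890 m


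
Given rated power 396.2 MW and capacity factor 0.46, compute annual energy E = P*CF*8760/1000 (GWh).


E = 396.2 * 0.46 * 8760 / 1000 = 1596.5275 GWh


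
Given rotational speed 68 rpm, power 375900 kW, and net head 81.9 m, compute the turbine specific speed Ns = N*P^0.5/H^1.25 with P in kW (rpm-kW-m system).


Ns = 68 * 375900^0.5 / 81.9^1.25 = 169.2155


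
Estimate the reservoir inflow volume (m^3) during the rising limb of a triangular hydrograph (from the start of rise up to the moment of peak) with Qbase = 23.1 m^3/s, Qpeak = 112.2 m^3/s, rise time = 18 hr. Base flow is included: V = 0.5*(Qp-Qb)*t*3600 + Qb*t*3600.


V = 0.5*(112.2 - 23.1)*18*3600 + 23.1*18*3600 = 4.3837e+06 m^3


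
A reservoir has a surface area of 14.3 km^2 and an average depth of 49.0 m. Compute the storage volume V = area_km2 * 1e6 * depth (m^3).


V = 14.3 * 1e6 * 49.0 = 7.0070e+08 m^3


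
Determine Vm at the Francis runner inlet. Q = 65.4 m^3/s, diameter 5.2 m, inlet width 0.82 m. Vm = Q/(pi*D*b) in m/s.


Vm = 65.4 / (pi * 5.2 * 0.82) = 4.8821 m/s


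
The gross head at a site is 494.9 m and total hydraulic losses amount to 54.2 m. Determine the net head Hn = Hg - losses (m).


Hn = 494.9 - 54.2 = 440.7000 m
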